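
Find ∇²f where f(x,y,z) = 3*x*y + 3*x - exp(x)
-exp(x)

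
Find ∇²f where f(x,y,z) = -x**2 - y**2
-4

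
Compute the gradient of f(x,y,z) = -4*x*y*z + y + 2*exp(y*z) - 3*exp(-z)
(-4*y*z, -4*x*z + 2*z*exp(y*z) + 1, -4*x*y + 2*y*exp(y*z) + 3*exp(-z))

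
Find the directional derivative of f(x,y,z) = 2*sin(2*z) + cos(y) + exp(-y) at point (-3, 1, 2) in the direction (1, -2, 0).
2*sqrt(5)*(1 + E*sin(1))*exp(-1)/5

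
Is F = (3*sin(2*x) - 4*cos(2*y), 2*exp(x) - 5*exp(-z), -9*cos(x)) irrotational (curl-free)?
No, ∇×F = (-5*exp(-z), -9*sin(x), 2*exp(x) - 8*sin(2*y))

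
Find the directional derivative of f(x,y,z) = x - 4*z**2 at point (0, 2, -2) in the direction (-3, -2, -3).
-51*sqrt(22)/22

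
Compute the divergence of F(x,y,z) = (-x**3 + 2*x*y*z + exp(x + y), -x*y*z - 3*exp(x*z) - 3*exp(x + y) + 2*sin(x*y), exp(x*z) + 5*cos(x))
-3*x**2 - x*z + x*exp(x*z) + 2*x*cos(x*y) + 2*y*z - 2*exp(x + y)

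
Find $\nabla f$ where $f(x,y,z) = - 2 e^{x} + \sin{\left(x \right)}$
(-2*exp(x) + cos(x), 0, 0)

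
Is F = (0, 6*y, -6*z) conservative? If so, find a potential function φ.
Yes, F is conservative. φ = 3*y**2 - 3*z**2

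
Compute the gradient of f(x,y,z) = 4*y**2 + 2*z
(0, 8*y, 2)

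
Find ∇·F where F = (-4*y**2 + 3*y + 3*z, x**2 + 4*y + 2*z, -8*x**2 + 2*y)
4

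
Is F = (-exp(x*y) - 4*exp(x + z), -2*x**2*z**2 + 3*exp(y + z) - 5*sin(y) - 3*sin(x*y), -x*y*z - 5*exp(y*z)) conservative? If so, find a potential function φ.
No, ∇×F = (4*x**2*z - x*z - 5*z*exp(y*z) - 3*exp(y + z), y*z - 4*exp(x + z), -4*x*z**2 + x*exp(x*y) - 3*y*cos(x*y)) ≠ 0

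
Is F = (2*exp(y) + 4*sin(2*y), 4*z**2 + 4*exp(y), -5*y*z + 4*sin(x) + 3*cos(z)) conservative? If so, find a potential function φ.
No, ∇×F = (-13*z, -4*cos(x), -2*exp(y) - 8*cos(2*y)) ≠ 0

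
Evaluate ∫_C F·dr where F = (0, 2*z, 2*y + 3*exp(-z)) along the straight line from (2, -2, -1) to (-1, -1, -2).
3*E*(1 - E)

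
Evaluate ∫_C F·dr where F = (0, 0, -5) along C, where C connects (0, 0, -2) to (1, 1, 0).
-10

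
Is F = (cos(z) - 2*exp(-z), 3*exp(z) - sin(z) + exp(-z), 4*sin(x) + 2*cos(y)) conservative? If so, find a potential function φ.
No, ∇×F = (-3*exp(z) - 2*sin(y) + cos(z) + exp(-z), -sin(z) - 4*cos(x) + 2*exp(-z), 0) ≠ 0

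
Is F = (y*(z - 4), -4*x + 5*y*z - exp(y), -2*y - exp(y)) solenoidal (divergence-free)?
No, ∇·F = 5*z - exp(y)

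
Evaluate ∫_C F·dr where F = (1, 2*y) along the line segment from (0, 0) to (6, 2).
10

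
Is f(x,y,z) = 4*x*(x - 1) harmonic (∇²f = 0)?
No, ∇²f = 8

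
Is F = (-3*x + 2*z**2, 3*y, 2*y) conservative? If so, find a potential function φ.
No, ∇×F = (2, 4*z, 0) ≠ 0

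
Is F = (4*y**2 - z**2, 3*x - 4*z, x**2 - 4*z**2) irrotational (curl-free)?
No, ∇×F = (4, -2*x - 2*z, 3 - 8*y)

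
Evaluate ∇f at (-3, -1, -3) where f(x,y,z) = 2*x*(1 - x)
(14, 0, 0)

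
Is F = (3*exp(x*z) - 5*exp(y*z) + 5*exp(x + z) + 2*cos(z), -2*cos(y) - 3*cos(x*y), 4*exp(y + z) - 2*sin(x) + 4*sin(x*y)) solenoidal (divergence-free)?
No, ∇·F = 3*x*sin(x*y) + 3*z*exp(x*z) + 5*exp(x + z) + 4*exp(y + z) + 2*sin(y)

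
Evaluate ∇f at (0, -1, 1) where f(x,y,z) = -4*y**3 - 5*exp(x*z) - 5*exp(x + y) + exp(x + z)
(-5 - 5*exp(-1) + E, -12 - 5*exp(-1), E)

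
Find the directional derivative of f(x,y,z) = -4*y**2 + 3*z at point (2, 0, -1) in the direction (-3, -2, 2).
6*sqrt(17)/17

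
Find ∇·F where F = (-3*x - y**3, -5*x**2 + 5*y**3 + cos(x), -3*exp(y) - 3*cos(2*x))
15*y**2 - 3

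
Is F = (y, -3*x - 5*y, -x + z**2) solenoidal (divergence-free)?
No, ∇·F = 2*z - 5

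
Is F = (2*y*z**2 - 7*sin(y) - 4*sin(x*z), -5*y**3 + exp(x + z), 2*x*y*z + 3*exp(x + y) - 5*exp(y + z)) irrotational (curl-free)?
No, ∇×F = (2*x*z + 3*exp(x + y) - exp(x + z) - 5*exp(y + z), -4*x*cos(x*z) + 2*y*z - 3*exp(x + y), -2*z**2 + exp(x + z) + 7*cos(y))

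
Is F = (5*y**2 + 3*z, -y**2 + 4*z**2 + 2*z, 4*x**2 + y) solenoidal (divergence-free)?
No, ∇·F = -2*y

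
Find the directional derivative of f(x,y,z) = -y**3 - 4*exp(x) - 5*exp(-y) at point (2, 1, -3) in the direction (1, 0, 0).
-4*exp(2)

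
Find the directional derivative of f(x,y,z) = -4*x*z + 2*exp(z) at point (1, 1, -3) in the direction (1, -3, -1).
2*sqrt(11)*(-1 + 8*exp(3))*exp(-3)/11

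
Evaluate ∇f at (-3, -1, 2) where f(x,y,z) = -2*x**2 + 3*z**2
(12, 0, 12)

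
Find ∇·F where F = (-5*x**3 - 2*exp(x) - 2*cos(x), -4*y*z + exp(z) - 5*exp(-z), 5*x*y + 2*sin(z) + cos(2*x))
-15*x**2 - 4*z - 2*exp(x) + 2*sin(x) + 2*cos(z)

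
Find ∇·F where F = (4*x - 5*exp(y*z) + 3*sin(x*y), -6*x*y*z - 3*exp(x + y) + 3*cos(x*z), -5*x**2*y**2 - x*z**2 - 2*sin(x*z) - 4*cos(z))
-8*x*z - 2*x*cos(x*z) + 3*y*cos(x*y) - 3*exp(x + y) + 4*sin(z) + 4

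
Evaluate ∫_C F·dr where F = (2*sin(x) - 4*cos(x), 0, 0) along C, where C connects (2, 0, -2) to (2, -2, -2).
0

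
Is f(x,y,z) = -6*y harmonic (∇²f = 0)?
Yes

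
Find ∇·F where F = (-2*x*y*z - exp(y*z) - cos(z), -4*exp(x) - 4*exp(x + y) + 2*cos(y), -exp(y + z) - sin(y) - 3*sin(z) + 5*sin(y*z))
-2*y*z + 5*y*cos(y*z) - 4*exp(x + y) - exp(y + z) - 2*sin(y) - 3*cos(z)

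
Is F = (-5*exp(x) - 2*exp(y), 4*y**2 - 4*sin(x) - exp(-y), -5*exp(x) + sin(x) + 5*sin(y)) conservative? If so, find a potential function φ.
No, ∇×F = (5*cos(y), 5*exp(x) - cos(x), 2*exp(y) - 4*cos(x)) ≠ 0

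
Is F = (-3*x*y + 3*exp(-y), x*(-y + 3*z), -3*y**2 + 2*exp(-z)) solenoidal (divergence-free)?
No, ∇·F = -x - 3*y - 2*exp(-z)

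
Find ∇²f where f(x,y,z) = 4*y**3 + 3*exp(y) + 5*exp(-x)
24*y + 3*exp(y) + 5*exp(-x)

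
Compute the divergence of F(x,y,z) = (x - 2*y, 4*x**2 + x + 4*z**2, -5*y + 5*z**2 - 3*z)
10*z - 2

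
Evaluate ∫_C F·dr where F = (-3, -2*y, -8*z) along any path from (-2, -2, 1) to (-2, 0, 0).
8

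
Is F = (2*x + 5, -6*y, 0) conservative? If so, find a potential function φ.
Yes, F is conservative. φ = x**2 + 5*x - 3*y**2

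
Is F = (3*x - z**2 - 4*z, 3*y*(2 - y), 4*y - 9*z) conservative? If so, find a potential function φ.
No, ∇×F = (4, -2*z - 4, 0) ≠ 0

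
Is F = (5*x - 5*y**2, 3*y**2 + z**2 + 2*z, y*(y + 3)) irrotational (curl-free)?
No, ∇×F = (2*y - 2*z + 1, 0, 10*y)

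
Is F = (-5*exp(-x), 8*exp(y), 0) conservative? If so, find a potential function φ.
Yes, F is conservative. φ = 8*exp(y) + 5*exp(-x)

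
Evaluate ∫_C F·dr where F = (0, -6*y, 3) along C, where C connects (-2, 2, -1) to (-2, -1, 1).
15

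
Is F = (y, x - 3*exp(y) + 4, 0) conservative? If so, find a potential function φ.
Yes, F is conservative. φ = x*y + 4*y - 3*exp(y)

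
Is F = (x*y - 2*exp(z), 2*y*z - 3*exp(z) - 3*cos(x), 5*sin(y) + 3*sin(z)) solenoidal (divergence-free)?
No, ∇·F = y + 2*z + 3*cos(z)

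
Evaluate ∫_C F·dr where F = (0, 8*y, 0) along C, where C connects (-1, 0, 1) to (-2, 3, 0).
36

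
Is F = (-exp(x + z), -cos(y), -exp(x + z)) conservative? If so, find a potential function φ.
Yes, F is conservative. φ = -exp(x + z) - sin(y)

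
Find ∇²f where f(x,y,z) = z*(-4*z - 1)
-8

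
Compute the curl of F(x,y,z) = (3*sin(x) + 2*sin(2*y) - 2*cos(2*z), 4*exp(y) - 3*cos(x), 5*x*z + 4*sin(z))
(0, -5*z + 4*sin(2*z), 3*sin(x) - 4*cos(2*y))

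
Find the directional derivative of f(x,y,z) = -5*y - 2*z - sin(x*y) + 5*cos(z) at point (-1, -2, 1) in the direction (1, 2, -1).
sqrt(6)*(-8 + 4*cos(2) + 5*sin(1))/6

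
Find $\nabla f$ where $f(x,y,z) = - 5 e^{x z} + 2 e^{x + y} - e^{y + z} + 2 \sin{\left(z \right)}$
(-5*z*exp(x*z) + 2*exp(x + y), 2*exp(x + y) - exp(y + z), -5*x*exp(x*z) - exp(y + z) + 2*cos(z))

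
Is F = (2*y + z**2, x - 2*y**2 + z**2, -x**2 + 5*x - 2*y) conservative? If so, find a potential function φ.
No, ∇×F = (-2*z - 2, 2*x + 2*z - 5, -1) ≠ 0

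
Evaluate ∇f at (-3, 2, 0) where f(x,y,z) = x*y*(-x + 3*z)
(12, -9, -18)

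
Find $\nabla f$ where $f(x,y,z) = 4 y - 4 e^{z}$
(0, 4, -4*exp(z))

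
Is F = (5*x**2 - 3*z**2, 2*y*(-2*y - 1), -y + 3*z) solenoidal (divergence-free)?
No, ∇·F = 10*x - 8*y + 1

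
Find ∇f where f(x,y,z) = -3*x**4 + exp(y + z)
(-12*x**3, exp(y + z), exp(y + z))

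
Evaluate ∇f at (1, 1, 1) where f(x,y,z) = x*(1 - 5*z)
(-4, 0, -5)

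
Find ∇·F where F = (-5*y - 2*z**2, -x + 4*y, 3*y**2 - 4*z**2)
4 - 8*z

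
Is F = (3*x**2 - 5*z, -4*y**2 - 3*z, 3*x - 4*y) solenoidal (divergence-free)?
No, ∇·F = 6*x - 8*y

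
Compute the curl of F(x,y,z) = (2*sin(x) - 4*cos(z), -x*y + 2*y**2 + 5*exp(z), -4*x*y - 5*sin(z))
(-4*x - 5*exp(z), 4*y + 4*sin(z), -y)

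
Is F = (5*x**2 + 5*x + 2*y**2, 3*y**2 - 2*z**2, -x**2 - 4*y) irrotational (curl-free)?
No, ∇×F = (4*z - 4, 2*x, -4*y)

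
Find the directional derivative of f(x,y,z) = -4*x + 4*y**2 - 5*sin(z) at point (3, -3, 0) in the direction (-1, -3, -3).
91*sqrt(19)/19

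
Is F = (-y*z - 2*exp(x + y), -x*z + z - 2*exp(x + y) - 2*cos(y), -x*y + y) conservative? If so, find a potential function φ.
Yes, F is conservative. φ = -x*y*z + y*z - 2*exp(x + y) - 2*sin(y)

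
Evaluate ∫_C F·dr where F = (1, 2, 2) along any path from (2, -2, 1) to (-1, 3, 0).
5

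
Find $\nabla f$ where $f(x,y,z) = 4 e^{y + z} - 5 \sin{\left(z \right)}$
(0, 4*exp(y + z), 4*exp(y + z) - 5*cos(z))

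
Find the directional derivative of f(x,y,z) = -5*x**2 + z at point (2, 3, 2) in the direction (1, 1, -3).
-23*sqrt(11)/11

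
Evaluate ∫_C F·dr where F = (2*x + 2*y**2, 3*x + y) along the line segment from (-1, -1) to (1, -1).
4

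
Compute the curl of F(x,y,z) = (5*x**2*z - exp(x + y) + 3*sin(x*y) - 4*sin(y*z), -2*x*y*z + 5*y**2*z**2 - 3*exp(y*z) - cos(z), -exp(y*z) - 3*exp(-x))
(2*x*y - 10*y**2*z + 3*y*exp(y*z) - z*exp(y*z) - sin(z), 5*x**2 - 4*y*cos(y*z) - 3*exp(-x), -3*x*cos(x*y) - 2*y*z + 4*z*cos(y*z) + exp(x + y))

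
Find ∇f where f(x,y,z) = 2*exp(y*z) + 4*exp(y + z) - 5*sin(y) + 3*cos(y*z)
(0, 2*z*exp(y*z) - 3*z*sin(y*z) + 4*exp(y + z) - 5*cos(y), 2*y*exp(y*z) - 3*y*sin(y*z) + 4*exp(y + z))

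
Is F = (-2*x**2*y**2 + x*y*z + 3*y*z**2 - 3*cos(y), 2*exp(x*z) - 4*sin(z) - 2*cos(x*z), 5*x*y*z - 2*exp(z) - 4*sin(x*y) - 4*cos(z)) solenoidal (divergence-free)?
No, ∇·F = -4*x*y**2 + 5*x*y + y*z - 2*exp(z) + 4*sin(z)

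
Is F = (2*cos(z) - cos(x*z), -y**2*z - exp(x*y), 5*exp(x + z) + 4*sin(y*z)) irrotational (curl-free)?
No, ∇×F = (y**2 + 4*z*cos(y*z), x*sin(x*z) - 5*exp(x + z) - 2*sin(z), -y*exp(x*y))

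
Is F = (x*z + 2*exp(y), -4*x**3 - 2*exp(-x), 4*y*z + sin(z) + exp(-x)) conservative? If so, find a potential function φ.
No, ∇×F = (4*z, x + exp(-x), -12*x**2 - 2*exp(y) + 2*exp(-x)) ≠ 0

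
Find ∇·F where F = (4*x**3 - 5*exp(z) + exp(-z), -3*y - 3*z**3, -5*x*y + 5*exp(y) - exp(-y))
12*x**2 - 3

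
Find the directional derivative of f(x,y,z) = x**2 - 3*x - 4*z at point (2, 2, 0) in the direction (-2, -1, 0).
-2*sqrt(5)/5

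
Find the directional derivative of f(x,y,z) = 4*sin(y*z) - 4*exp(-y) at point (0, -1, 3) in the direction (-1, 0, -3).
6*sqrt(10)*cos(3)/5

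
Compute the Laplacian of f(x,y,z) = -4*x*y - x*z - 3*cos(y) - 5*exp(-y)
3*cos(y) - 5*exp(-y)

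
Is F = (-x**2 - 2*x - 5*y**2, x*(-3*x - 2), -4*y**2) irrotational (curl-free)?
No, ∇×F = (-8*y, 0, -6*x + 10*y - 2)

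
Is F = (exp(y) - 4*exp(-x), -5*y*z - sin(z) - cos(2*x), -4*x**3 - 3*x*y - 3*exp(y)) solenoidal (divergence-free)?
No, ∇·F = -5*z + 4*exp(-x)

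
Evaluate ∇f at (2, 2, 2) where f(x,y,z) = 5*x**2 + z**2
(20, 0, 4)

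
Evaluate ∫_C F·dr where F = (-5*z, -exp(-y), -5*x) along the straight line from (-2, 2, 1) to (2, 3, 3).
-40 - exp(-2) + exp(-3)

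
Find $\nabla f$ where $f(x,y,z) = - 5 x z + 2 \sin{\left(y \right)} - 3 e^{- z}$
(-5*z, 2*cos(y), -5*x + 3*exp(-z))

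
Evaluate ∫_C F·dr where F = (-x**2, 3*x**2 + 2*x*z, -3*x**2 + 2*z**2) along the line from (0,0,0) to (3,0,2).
-65/3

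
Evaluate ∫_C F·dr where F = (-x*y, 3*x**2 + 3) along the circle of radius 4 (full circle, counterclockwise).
0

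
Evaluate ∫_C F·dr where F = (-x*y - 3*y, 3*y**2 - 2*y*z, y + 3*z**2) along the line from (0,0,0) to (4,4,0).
56/3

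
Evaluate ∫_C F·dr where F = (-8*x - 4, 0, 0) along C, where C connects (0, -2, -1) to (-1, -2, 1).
0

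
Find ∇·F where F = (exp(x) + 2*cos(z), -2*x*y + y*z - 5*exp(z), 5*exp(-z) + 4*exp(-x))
-2*x + z + exp(x) - 5*exp(-z)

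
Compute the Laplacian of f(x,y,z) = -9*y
0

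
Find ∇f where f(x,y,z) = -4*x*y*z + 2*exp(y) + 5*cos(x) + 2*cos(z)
(-4*y*z - 5*sin(x), -4*x*z + 2*exp(y), -4*x*y - 2*sin(z))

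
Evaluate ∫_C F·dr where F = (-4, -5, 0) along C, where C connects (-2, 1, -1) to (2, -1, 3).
-6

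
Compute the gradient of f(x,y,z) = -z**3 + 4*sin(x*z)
(4*z*cos(x*z), 0, 4*x*cos(x*z) - 3*z**2)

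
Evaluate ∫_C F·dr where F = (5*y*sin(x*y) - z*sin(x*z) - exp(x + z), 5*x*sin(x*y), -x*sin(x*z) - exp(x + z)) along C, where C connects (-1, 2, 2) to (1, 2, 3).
-exp(4) + cos(3) - cos(2) + E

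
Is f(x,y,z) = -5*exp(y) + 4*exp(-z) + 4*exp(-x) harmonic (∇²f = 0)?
No, ∇²f = -5*exp(y) + 4*exp(-z) + 4*exp(-x)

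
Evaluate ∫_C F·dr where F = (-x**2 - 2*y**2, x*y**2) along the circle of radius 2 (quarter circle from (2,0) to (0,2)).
pi + 40/3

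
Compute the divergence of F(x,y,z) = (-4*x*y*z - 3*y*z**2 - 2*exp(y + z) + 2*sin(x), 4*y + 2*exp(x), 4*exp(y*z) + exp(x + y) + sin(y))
-4*y*z + 4*y*exp(y*z) + 2*cos(x) + 4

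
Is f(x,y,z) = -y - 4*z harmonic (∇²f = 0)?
Yes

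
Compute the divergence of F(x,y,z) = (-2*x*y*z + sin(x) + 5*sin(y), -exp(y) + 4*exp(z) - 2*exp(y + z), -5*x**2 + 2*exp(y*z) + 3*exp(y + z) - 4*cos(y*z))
-2*y*z + 2*y*exp(y*z) + 4*y*sin(y*z) - exp(y) + exp(y + z) + cos(x)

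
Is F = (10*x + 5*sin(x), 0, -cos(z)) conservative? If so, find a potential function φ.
Yes, F is conservative. φ = 5*x**2 - sin(z) - 5*cos(x)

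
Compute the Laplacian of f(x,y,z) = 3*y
0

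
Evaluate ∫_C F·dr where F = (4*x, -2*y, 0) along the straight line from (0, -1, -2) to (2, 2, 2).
5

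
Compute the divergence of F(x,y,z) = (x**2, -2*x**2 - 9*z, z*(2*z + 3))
2*x + 4*z + 3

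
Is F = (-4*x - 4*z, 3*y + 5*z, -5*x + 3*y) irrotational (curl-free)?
No, ∇×F = (-2, 1, 0)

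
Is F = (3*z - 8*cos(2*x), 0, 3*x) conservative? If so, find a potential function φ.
Yes, F is conservative. φ = 3*x*z - 4*sin(2*x)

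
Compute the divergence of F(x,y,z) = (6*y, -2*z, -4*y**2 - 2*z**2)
-4*z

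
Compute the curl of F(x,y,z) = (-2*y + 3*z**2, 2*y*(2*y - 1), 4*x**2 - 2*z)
(0, -8*x + 6*z, 2)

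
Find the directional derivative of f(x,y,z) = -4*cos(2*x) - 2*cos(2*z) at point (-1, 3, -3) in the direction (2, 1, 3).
-2*sqrt(14)*(3*sin(6) + 4*sin(2))/7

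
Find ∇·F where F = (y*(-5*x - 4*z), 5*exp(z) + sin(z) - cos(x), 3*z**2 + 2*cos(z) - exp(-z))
-5*y + 6*z - 2*sin(z) + exp(-z)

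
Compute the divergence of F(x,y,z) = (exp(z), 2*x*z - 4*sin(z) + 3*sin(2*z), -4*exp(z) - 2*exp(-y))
-4*exp(z)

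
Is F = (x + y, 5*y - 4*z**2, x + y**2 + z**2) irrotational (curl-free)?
No, ∇×F = (2*y + 8*z, -1, -1)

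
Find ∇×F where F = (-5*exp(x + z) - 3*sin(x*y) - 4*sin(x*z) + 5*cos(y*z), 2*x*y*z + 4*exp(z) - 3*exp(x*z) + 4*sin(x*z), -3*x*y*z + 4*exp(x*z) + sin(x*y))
(-2*x*y - 3*x*z + 3*x*exp(x*z) + x*cos(x*y) - 4*x*cos(x*z) - 4*exp(z), -4*x*cos(x*z) + 3*y*z - 5*y*sin(y*z) - y*cos(x*y) - 4*z*exp(x*z) - 5*exp(x + z), 3*x*cos(x*y) + 2*y*z - 3*z*exp(x*z) + 5*z*sin(y*z) + 4*z*cos(x*z))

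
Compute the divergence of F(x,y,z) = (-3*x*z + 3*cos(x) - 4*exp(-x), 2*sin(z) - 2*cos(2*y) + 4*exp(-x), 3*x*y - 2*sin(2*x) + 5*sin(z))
-3*z - 3*sin(x) + 4*sin(2*y) + 5*cos(z) + 4*exp(-x)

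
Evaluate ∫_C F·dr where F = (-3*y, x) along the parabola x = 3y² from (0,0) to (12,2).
-40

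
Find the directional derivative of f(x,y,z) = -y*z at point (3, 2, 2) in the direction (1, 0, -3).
3*sqrt(10)/5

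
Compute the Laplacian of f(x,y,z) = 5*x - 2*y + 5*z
0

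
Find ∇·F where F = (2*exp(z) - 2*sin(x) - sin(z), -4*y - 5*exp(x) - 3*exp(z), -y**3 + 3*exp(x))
-2*cos(x) - 4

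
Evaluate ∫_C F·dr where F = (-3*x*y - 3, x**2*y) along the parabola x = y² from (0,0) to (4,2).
-596/15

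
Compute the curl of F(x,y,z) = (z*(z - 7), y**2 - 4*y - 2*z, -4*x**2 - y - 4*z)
(1, 8*x + 2*z - 7, 0)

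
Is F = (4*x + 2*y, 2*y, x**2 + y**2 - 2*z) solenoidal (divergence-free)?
No, ∇·F = 4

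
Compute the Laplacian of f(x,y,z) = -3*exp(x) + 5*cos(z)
-3*exp(x) - 5*cos(z)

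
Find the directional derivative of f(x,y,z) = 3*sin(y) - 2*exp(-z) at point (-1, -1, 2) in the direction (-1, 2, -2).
-4*exp(-2)/3 + 2*cos(1)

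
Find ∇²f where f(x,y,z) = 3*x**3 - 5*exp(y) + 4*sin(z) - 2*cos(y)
18*x - 5*exp(y) - 4*sin(z) + 2*cos(y)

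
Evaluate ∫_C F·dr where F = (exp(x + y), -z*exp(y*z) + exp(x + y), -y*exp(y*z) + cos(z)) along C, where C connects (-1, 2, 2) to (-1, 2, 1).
-exp(2) - sin(2) + sin(1) + exp(4)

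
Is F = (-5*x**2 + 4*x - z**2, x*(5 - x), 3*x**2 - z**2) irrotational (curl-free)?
No, ∇×F = (0, -6*x - 2*z, 5 - 2*x)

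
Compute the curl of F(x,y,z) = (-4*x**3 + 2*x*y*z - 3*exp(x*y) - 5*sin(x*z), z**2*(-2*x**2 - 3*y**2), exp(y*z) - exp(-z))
(z*(4*x**2 + 6*y**2 + exp(y*z)), x*(2*y - 5*cos(x*z)), x*(-4*z**2 - 2*z + 3*exp(x*y)))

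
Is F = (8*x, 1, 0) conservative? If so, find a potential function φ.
Yes, F is conservative. φ = 4*x**2 + y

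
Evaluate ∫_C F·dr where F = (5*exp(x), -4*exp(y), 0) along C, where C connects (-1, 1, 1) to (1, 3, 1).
((9 - 4*exp(2))*exp(2) - 5)*exp(-1)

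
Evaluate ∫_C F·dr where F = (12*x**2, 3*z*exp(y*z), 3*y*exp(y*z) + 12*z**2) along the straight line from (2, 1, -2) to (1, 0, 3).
115 - 3*exp(-2)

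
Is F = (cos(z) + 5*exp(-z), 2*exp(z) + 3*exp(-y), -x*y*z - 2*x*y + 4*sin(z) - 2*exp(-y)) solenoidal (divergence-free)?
No, ∇·F = -x*y + 4*cos(z) - 3*exp(-y)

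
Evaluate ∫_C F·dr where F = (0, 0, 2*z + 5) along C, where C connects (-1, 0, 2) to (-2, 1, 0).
-14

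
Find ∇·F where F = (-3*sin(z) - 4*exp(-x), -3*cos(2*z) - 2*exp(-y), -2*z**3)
-6*z**2 + 2*exp(-y) + 4*exp(-x)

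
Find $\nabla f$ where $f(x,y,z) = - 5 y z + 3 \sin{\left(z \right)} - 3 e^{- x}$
(3*exp(-x), -5*z, -5*y + 3*cos(z))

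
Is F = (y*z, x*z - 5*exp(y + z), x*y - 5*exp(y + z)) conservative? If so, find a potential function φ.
Yes, F is conservative. φ = x*y*z - 5*exp(y + z)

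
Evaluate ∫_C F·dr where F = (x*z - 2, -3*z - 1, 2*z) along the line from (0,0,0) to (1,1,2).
-4/3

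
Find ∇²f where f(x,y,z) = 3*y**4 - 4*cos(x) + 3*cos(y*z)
-3*y**2*cos(y*z) + 36*y**2 - 3*z**2*cos(y*z) + 4*cos(x)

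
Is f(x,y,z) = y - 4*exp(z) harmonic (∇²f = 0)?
No, ∇²f = -4*exp(z)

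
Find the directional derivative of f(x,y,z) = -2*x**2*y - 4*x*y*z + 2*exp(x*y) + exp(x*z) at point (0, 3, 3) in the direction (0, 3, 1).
0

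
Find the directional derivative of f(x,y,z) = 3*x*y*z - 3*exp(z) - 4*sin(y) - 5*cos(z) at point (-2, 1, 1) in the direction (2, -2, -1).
-5*sin(1)/3 + 8*cos(1)/3 + E + 8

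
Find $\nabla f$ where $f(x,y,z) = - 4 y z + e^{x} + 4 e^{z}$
(exp(x), -4*z, -4*y + 4*exp(z))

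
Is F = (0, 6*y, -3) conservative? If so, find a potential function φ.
Yes, F is conservative. φ = 3*y**2 - 3*z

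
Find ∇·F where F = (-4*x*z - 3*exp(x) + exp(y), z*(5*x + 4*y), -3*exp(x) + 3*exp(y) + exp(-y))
-3*exp(x)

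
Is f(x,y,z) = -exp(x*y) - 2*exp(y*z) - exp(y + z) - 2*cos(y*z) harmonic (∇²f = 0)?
No, ∇²f = -x**2*exp(x*y) - y**2*exp(x*y) - 2*y**2*exp(y*z) + 2*y**2*cos(y*z) - 2*z**2*exp(y*z) + 2*z**2*cos(y*z) - 2*exp(y + z)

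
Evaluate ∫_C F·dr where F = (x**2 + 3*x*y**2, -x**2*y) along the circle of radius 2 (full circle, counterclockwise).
0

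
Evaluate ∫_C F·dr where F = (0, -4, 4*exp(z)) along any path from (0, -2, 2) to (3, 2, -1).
-4*exp(2) - 16 + 4*exp(-1)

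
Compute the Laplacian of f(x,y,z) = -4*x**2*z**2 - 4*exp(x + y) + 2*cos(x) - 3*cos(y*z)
-8*x**2 + 3*y**2*cos(y*z) + 3*z**2*cos(y*z) - 8*z**2 - 8*exp(x + y) - 2*cos(x)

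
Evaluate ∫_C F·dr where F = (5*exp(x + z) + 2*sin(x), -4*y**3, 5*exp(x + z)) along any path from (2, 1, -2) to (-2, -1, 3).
-5 + 5*E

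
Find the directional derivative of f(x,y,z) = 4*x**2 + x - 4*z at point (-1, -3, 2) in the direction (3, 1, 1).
-25*sqrt(11)/11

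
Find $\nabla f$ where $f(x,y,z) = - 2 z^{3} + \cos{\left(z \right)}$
(0, 0, -6*z**2 - sin(z))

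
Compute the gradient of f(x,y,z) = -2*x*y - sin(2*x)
(-2*y - 2*cos(2*x), -2*x, 0)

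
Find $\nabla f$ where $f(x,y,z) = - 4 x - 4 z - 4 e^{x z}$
(-4*z*exp(x*z) - 4, 0, -4*x*exp(x*z) - 4)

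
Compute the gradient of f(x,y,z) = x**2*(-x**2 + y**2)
(2*x*(-2*x**2 + y**2), 2*x**2*y, 0)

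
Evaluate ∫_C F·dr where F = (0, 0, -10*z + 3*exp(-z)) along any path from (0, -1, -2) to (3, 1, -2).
0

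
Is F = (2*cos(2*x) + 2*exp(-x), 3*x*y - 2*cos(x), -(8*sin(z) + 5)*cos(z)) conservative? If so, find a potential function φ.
No, ∇×F = (0, 0, 3*y + 2*sin(x)) ≠ 0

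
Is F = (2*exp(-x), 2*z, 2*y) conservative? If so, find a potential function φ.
Yes, F is conservative. φ = 2*y*z - 2*exp(-x)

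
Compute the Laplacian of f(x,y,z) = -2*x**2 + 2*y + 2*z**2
0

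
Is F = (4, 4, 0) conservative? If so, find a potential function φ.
Yes, F is conservative. φ = 4*x + 4*y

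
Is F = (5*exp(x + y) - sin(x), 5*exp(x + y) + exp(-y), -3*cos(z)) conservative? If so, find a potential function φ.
Yes, F is conservative. φ = 5*exp(x + y) - 3*sin(z) + cos(x) - exp(-y)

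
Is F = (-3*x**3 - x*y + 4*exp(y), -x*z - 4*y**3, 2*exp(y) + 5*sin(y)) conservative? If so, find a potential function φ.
No, ∇×F = (x + 2*exp(y) + 5*cos(y), 0, x - z - 4*exp(y)) ≠ 0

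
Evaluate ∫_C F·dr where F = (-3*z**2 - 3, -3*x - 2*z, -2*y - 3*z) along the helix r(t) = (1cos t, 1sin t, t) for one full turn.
3*pi*(-6*pi - 1)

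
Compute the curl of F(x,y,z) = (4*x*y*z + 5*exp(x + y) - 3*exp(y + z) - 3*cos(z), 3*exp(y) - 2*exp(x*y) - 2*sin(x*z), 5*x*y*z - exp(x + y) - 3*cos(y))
(5*x*z + 2*x*cos(x*z) - exp(x + y) + 3*sin(y), 4*x*y - 5*y*z + exp(x + y) - 3*exp(y + z) + 3*sin(z), -4*x*z - 2*y*exp(x*y) - 2*z*cos(x*z) - 5*exp(x + y) + 3*exp(y + z))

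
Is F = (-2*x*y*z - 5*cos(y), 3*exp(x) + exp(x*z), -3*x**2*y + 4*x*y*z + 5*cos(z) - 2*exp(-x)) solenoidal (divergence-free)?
No, ∇·F = 4*x*y - 2*y*z - 5*sin(z)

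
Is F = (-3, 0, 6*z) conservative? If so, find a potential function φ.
Yes, F is conservative. φ = -3*x + 3*z**2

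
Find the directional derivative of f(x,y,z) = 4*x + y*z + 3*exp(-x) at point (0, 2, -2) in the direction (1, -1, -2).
-sqrt(6)/6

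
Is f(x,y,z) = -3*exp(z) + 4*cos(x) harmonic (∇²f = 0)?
No, ∇²f = -3*exp(z) - 4*cos(x)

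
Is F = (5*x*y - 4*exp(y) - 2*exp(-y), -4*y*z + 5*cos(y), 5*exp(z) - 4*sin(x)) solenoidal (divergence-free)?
No, ∇·F = 5*y - 4*z + 5*exp(z) - 5*sin(y)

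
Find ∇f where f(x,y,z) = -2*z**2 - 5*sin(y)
(0, -5*cos(y), -4*z)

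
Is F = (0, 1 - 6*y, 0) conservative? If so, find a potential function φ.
Yes, F is conservative. φ = y*(1 - 3*y)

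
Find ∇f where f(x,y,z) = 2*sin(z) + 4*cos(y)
(0, -4*sin(y), 2*cos(z))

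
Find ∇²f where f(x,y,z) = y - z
0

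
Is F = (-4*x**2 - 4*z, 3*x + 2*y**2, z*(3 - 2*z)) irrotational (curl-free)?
No, ∇×F = (0, -4, 3)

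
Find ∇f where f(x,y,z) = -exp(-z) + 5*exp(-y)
(0, -5*exp(-y), exp(-z))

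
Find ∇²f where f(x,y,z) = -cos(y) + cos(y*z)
-y**2*cos(y*z) - z**2*cos(y*z) + cos(y)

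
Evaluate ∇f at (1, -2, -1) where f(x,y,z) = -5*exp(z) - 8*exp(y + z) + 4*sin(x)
(4*cos(1), -8*exp(-3), (-5*exp(2) - 8)*exp(-3))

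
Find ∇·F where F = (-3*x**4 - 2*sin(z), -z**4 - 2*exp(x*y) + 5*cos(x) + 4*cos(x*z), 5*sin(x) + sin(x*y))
2*x*(-6*x**2 - exp(x*y))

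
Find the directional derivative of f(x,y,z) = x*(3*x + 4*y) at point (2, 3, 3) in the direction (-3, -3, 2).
-48*sqrt(22)/11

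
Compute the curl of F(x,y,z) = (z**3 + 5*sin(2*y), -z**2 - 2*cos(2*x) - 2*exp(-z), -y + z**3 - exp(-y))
(2*z - 1 - 2*exp(-z) + exp(-y), 3*z**2, 4*sin(2*x) - 10*cos(2*y))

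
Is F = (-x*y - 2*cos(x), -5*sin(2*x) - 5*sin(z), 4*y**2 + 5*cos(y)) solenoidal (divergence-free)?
No, ∇·F = -y + 2*sin(x)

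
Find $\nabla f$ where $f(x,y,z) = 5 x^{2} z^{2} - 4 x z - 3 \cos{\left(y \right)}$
(2*z*(5*x*z - 2), 3*sin(y), 2*x*(5*x*z - 2))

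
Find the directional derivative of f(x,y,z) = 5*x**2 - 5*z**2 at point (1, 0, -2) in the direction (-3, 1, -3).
-90*sqrt(19)/19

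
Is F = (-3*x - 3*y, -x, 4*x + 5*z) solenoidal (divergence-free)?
No, ∇·F = 2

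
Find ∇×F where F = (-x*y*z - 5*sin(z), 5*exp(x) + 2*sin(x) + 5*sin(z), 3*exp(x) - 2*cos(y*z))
(2*z*sin(y*z) - 5*cos(z), -x*y - 3*exp(x) - 5*cos(z), x*z + 5*exp(x) + 2*cos(x))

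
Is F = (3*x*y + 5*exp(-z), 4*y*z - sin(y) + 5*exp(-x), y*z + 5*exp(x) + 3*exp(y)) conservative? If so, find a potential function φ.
No, ∇×F = (-4*y + z + 3*exp(y), -5*exp(x) - 5*exp(-z), -3*x - 5*exp(-x)) ≠ 0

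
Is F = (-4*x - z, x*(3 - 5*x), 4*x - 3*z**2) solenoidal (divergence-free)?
No, ∇·F = -6*z - 4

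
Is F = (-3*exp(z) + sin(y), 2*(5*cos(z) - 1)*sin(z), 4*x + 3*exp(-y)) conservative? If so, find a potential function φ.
No, ∇×F = (2*cos(z) - 10*cos(2*z) - 3*exp(-y), -3*exp(z) - 4, -cos(y)) ≠ 0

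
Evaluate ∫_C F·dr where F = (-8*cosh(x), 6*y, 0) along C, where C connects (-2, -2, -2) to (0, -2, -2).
-8*sinh(2)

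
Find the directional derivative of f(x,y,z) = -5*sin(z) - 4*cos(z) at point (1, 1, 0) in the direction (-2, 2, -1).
5/3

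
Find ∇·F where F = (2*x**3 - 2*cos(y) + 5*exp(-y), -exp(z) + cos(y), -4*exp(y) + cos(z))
6*x**2 - sin(y) - sin(z)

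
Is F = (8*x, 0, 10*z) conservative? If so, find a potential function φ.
Yes, F is conservative. φ = 4*x**2 + 5*z**2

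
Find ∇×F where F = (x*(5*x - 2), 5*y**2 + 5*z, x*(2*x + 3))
(-5, -4*x - 3, 0)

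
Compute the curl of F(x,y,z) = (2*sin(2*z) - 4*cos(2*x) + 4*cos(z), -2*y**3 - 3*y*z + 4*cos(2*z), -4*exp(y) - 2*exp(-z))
(3*y - 4*exp(y) + 8*sin(2*z), -4*sin(z) + 4*cos(2*z), 0)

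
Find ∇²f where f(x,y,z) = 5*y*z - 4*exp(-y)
-4*exp(-y)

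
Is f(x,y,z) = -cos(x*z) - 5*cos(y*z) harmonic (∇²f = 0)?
No, ∇²f = x**2*cos(x*z) + 5*y**2*cos(y*z) + z**2*cos(x*z) + 5*z**2*cos(y*z)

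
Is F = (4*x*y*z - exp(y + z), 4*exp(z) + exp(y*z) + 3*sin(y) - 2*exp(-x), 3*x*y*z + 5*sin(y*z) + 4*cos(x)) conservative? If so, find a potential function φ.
No, ∇×F = (3*x*z - y*exp(y*z) + 5*z*cos(y*z) - 4*exp(z), 4*x*y - 3*y*z - exp(y + z) + 4*sin(x), -4*x*z + exp(y + z) + 2*exp(-x)) ≠ 0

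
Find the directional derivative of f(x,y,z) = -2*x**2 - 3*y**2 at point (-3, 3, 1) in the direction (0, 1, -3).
-9*sqrt(10)/5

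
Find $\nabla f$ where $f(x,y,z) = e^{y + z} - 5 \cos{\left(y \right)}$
(0, exp(y + z) + 5*sin(y), exp(y + z))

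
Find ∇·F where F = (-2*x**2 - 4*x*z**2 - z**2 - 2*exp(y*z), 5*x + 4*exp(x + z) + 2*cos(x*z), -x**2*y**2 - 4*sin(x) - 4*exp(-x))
-4*x - 4*z**2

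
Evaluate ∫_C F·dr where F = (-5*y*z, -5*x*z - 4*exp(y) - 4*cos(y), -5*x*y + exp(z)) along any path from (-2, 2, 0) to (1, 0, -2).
-5 + exp(-2) + 4*sin(2) + 4*exp(2)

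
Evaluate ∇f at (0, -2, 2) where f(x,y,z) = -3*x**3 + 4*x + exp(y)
(4, exp(-2), 0)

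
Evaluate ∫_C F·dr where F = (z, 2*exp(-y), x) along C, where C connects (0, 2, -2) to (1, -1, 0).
2*(1 - exp(3))*exp(-2)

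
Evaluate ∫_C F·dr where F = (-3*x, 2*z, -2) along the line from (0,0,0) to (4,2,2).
-24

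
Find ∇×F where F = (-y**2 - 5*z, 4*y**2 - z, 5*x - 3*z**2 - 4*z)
(1, -10, 2*y)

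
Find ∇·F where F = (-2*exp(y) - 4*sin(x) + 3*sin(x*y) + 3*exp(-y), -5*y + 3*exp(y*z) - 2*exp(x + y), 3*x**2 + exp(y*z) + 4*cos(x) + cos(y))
y*exp(y*z) + 3*y*cos(x*y) + 3*z*exp(y*z) - 2*exp(x + y) - 4*cos(x) - 5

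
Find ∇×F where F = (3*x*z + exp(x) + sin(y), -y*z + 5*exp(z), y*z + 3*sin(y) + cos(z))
(y + z - 5*exp(z) + 3*cos(y), 3*x, -cos(y))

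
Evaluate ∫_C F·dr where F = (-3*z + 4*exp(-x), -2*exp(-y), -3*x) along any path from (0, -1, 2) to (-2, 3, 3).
-4*exp(2) - 2*E + 2*exp(-3) + 22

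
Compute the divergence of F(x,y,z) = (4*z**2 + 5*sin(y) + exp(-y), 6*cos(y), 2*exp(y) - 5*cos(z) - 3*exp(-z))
-6*sin(y) + 5*sin(z) + 3*exp(-z)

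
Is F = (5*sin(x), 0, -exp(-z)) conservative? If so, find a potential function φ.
Yes, F is conservative. φ = -5*cos(x) + exp(-z)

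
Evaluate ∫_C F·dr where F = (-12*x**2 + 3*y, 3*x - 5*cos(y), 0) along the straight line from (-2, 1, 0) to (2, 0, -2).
-58 + 5*sin(1)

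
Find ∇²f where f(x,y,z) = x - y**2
-2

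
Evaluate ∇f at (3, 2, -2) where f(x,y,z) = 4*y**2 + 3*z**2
(0, 16, -12)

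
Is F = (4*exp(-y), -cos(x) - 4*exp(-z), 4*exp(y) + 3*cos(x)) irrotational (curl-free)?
No, ∇×F = (4*exp(y) - 4*exp(-z), 3*sin(x), sin(x) + 4*exp(-y))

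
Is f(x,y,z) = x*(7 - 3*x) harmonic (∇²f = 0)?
No, ∇²f = -6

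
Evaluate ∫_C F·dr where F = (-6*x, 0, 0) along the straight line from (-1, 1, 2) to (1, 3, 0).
0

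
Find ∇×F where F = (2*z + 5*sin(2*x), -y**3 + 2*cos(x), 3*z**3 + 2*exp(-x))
(0, 2 + 2*exp(-x), -2*sin(x))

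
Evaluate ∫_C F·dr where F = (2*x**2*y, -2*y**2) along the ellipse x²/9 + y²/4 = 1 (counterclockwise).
-27*pi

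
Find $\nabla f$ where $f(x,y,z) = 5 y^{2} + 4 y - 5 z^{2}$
(0, 10*y + 4, -10*z)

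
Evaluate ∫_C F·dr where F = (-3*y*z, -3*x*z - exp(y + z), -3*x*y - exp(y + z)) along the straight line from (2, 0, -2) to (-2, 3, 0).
(1 - exp(5))*exp(-2)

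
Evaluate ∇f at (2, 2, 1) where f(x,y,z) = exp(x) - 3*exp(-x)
((3 + exp(4))*exp(-2), 0, 0)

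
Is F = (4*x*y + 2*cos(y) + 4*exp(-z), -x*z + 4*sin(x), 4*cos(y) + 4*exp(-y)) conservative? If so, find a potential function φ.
No, ∇×F = (x - 4*sin(y) - 4*exp(-y), -4*exp(-z), -4*x - z + 2*sin(y) + 4*cos(x)) ≠ 0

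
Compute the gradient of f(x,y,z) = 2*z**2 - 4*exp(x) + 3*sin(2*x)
(-4*exp(x) + 6*cos(2*x), 0, 4*z)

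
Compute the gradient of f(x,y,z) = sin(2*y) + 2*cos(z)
(0, 2*cos(2*y), -2*sin(z))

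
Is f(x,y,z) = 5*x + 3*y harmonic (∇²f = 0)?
Yes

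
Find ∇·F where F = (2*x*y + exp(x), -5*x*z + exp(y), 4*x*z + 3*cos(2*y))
4*x + 2*y + exp(x) + exp(y)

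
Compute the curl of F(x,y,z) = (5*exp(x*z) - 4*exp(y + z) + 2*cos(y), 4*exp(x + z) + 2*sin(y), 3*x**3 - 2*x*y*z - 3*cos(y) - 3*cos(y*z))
(-2*x*z + 3*z*sin(y*z) - 4*exp(x + z) + 3*sin(y), -9*x**2 + 5*x*exp(x*z) + 2*y*z - 4*exp(y + z), 4*exp(x + z) + 4*exp(y + z) + 2*sin(y))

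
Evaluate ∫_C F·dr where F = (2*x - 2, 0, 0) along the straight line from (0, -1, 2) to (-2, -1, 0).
8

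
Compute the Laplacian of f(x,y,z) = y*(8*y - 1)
16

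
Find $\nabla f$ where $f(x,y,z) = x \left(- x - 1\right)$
(-2*x - 1, 0, 0)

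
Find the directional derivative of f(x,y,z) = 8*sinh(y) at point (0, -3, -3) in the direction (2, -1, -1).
-4*sqrt(6)*cosh(3)/3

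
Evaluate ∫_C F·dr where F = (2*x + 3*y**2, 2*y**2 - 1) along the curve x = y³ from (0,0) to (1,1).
37/15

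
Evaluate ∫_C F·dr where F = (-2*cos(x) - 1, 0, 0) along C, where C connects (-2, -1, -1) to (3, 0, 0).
-5 - 2*sin(2) - 2*sin(3)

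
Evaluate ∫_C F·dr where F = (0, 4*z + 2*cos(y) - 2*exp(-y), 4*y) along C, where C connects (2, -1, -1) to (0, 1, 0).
-4*sinh(1) - 4 + 4*sin(1)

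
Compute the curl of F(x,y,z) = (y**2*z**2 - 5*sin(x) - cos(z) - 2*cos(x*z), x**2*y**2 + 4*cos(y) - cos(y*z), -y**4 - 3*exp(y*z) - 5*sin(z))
(-4*y**3 - y*sin(y*z) - 3*z*exp(y*z), 2*x*sin(x*z) + 2*y**2*z + sin(z), 2*y*(x*y - z**2))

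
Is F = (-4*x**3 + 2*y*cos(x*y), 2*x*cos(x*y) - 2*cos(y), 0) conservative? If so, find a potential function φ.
Yes, F is conservative. φ = -x**4 - 2*sin(y) + 2*sin(x*y)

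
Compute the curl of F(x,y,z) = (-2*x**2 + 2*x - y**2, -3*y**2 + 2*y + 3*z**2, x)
(-6*z, -1, 2*y)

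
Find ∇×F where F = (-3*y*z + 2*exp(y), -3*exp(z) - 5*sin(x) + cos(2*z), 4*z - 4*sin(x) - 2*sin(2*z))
(3*exp(z) + 2*sin(2*z), -3*y + 4*cos(x), 3*z - 2*exp(y) - 5*cos(x))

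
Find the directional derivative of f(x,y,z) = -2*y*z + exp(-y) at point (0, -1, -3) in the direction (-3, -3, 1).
sqrt(19)*(-16 + 3*E)/19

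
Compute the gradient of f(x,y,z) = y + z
(0, 1, 1)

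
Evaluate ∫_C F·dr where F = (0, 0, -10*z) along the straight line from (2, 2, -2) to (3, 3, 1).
15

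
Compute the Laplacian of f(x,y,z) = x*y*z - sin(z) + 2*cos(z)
sin(z) - 2*cos(z)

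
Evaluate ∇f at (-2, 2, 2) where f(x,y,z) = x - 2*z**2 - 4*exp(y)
(1, -4*exp(2), -8)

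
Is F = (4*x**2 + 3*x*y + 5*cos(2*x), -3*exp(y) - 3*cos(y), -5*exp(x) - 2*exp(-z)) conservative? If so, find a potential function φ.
No, ∇×F = (0, 5*exp(x), -3*x) ≠ 0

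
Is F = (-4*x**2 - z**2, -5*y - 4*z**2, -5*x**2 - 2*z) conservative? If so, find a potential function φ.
No, ∇×F = (8*z, 10*x - 2*z, 0) ≠ 0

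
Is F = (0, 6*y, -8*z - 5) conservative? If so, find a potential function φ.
Yes, F is conservative. φ = 3*y**2 - 4*z**2 - 5*z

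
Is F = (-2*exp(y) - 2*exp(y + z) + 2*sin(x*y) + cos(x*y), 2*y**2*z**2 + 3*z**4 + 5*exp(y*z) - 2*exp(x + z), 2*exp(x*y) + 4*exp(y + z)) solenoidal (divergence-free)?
No, ∇·F = 4*y*z**2 - y*sin(x*y) + 2*y*cos(x*y) + 5*z*exp(y*z) + 4*exp(y + z)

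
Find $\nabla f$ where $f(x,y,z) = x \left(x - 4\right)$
(2*x - 4, 0, 0)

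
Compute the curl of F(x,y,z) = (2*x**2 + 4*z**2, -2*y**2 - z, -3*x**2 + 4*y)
(5, 6*x + 8*z, 0)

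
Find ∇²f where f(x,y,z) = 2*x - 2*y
0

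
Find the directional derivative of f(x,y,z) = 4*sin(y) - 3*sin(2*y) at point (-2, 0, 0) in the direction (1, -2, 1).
2*sqrt(6)/3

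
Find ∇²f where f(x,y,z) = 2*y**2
4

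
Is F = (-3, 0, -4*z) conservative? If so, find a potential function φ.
Yes, F is conservative. φ = -3*x - 2*z**2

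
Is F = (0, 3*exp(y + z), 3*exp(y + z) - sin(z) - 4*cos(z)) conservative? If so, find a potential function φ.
Yes, F is conservative. φ = 3*exp(y + z) - 4*sin(z) + cos(z)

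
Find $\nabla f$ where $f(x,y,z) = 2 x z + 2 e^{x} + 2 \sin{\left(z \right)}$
(2*z + 2*exp(x), 0, 2*x + 2*cos(z))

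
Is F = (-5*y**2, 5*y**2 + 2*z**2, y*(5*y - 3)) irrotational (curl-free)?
No, ∇×F = (10*y - 4*z - 3, 0, 10*y)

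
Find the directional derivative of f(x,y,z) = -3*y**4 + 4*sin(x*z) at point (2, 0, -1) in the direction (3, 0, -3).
-6*sqrt(2)*cos(2)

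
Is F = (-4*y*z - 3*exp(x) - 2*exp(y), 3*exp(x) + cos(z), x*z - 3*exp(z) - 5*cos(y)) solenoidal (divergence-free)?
No, ∇·F = x - 3*exp(x) - 3*exp(z)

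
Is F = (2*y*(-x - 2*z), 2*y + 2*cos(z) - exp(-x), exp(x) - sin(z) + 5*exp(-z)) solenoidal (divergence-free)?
No, ∇·F = -2*y - cos(z) + 2 - 5*exp(-z)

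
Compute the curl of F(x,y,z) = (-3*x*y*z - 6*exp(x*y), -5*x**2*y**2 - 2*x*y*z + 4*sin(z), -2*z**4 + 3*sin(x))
(2*x*y - 4*cos(z), -3*x*y - 3*cos(x), -10*x*y**2 + 3*x*z + 6*x*exp(x*y) - 2*y*z)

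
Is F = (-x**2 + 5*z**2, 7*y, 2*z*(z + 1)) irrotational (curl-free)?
No, ∇×F = (0, 10*z, 0)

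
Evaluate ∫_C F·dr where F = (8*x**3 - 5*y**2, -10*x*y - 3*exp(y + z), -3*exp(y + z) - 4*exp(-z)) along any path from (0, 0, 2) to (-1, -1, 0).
-3*exp(-1) - 4*exp(-2) + 11 + 3*exp(2)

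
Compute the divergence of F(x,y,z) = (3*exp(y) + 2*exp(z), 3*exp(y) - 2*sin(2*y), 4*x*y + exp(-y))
3*exp(y) - 4*cos(2*y)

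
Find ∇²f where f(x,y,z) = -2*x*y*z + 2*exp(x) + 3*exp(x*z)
3*x**2*exp(x*z) + 3*z**2*exp(x*z) + 2*exp(x)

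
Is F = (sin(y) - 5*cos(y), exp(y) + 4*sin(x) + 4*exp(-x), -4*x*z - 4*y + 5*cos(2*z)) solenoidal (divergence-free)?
No, ∇·F = -4*x + exp(y) - 10*sin(2*z)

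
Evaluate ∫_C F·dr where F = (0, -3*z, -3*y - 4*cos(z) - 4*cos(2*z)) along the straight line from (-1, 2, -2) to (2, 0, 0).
-12 - 4*sin(2) - 2*sin(4)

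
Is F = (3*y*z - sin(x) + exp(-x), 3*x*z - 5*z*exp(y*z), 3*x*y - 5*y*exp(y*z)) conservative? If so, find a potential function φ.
Yes, F is conservative. φ = 3*x*y*z - 5*exp(y*z) + cos(x) - exp(-x)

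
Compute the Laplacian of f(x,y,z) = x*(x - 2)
2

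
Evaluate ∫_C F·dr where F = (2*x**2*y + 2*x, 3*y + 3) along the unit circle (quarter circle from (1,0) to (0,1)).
7/2 - pi/8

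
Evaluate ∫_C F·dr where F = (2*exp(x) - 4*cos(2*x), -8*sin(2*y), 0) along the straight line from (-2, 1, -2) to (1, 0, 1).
2*(-1 + (-sin(2) - sin(4) - 2*cos(2) + 2 + E)*exp(2))*exp(-2)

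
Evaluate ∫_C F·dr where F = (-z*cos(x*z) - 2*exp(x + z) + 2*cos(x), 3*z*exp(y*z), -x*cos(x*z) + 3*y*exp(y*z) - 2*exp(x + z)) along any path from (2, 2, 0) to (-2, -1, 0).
-4*sin(2) + 4*sinh(2)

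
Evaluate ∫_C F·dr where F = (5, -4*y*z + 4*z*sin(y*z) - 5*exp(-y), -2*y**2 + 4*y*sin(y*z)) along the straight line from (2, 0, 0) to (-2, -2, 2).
-37 - 4*cos(4) + 5*exp(2)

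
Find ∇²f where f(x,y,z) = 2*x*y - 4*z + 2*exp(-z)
2*exp(-z)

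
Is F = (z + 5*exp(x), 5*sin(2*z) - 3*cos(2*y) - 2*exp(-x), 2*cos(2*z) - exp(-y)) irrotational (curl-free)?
No, ∇×F = (-10*cos(2*z) + exp(-y), 1, 2*exp(-x))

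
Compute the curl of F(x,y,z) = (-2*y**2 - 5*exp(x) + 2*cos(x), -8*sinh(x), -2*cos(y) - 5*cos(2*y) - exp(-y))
(20*sin(y)*cos(y) + 2*sin(y) + exp(-y), 0, 4*y - 8*cosh(x))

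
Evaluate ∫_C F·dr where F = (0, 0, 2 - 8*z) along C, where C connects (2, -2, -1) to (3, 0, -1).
0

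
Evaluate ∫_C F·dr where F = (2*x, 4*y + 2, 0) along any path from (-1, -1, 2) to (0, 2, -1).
11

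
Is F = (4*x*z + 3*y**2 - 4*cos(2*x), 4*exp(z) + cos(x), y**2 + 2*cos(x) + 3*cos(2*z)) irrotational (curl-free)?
No, ∇×F = (2*y - 4*exp(z), 4*x + 2*sin(x), -6*y - sin(x))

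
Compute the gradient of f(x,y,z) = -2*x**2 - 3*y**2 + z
(-4*x, -6*y, 1)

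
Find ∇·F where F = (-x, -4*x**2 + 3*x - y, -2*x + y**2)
-2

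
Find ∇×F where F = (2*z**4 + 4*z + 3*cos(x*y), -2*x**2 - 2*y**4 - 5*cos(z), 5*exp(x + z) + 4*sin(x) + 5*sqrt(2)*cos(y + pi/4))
(-5*sin(z) - 5*sqrt(2)*sin(y + pi/4), 8*z**3 - 5*exp(x + z) - 4*cos(x) + 4, x*(3*sin(x*y) - 4))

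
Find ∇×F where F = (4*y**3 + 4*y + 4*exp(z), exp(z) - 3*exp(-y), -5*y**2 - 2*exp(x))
(-10*y - exp(z), 2*exp(x) + 4*exp(z), -12*y**2 - 4)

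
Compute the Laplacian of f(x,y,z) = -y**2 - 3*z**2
-8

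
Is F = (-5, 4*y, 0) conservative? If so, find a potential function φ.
Yes, F is conservative. φ = -5*x + 2*y**2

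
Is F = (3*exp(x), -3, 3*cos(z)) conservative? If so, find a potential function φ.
Yes, F is conservative. φ = -3*y + 3*exp(x) + 3*sin(z)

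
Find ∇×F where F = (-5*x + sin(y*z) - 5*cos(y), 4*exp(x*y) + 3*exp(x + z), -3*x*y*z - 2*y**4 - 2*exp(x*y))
(-3*x*z - 2*x*exp(x*y) - 8*y**3 - 3*exp(x + z), y*(3*z + 2*exp(x*y) + cos(y*z)), 4*y*exp(x*y) - z*cos(y*z) + 3*exp(x + z) - 5*sin(y))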